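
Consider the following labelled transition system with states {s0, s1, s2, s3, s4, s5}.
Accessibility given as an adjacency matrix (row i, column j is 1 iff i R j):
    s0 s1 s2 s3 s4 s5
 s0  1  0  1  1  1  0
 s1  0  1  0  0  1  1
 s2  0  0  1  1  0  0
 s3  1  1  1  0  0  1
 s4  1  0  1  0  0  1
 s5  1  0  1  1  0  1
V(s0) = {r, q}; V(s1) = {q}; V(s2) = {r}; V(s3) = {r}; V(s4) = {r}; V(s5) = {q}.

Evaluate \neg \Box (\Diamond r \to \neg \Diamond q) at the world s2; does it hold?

At s2: \Box (\Diamond r \to \neg \Diamond q) is false, so \neg \Box (\Diamond r \to \neg \Diamond q) is true.
  At s2: \Box (\Diamond r \to \neg \Diamond q) requires \Diamond r \to \neg \Diamond q at every successor {s2, s3}.
    \Diamond r \to \neg \Diamond q fails at s3, so \Box (\Diamond r \to \neg \Diamond q) is false at s2.
      At s3: \Diamond r is true, \neg \Diamond q is false, so \Diamond r \to \neg \Diamond q is false.

Yes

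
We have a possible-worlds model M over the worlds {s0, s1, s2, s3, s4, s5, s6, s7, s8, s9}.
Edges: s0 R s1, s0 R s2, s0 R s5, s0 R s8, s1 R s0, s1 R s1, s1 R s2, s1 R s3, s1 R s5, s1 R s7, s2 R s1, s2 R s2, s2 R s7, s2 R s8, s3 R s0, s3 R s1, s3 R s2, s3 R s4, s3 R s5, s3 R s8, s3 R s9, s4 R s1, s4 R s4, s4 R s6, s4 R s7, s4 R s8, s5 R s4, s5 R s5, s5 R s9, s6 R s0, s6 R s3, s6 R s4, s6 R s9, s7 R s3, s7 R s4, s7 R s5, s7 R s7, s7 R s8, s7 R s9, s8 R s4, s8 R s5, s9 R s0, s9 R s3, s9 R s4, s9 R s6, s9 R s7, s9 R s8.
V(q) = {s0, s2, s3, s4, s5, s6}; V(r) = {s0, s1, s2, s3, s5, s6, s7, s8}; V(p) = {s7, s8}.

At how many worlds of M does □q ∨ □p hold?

1

Let φ = □q ∨ □p. Evaluate φ at each world:
  s0 (successors {s1, s2, s5, s8}): φ is false.
  s1 (successors {s0, s1, s2, s3, s5, s7}): φ is false.
  s2 (successors {s1, s2, s7, s8}): φ is false.
  s3 (successors {s0, s1, s2, s4, s5, s8, s9}): φ is false.
  s4 (successors {s1, s4, s6, s7, s8}): φ is false.
  s5 (successors {s4, s5, s9}): φ is false.
  s6 (successors {s0, s3, s4, s9}): φ is false.
  s7 (successors {s3, s4, s5, s7, s8, s9}): φ is false.
  s8 (successors {s4, s5}): φ is true.
  s9 (successors {s0, s3, s4, s6, s7, s8}): φ is false.
For instance, at s4:
  At s4: □q is false, □p is false, so □q ∨ □p is false.
    At s4: □q requires q at every successor {s1, s4, s6, s7, s8}.
      q fails at s1, so □q is false at s4.
    At s4: □p requires p at every successor {s1, s4, s6, s7, s8}.
      p fails at s1, so □p is false at s4.
Satisfying worlds: {s8}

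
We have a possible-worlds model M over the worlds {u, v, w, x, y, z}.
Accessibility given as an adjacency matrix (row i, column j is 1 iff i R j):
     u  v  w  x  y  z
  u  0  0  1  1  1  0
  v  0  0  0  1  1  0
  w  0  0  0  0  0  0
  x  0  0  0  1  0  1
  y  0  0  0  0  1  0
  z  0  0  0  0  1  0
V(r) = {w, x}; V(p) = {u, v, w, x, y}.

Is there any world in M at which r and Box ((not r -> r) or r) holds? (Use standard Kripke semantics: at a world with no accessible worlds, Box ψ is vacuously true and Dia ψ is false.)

Yes

Let φ = r and Box ((not r -> r) or r). Evaluate φ at each world:
  u (successors {w, x, y}): φ is false.
  v (successors {x, y}): φ is false.
  w (successors ∅): φ is true.
  x (successors {x, z}): φ is false.
  y (successors {y}): φ is false.
  z (successors {y}): φ is false.
Detail at w (witness):
  At w: r is true, Box ((not r -> r) or r) is true, so r and Box ((not r -> r) or r) is true.
    At w: no accessible worlds, so Box ((not r -> r) or r) holds vacuously.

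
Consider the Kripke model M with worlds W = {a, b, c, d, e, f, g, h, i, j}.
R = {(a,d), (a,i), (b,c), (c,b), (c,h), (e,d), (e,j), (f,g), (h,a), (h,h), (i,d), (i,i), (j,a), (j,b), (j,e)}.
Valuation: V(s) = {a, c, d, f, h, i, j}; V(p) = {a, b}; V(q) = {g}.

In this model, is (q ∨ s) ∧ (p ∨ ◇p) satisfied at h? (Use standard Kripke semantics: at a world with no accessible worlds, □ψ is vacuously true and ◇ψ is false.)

Yes

At h: q ∨ s is true, p ∨ ◇p is true, so (q ∨ s) ∧ (p ∨ ◇p) is true.
  At h: p is false, ◇p is true, so p ∨ ◇p is true.
    At h: ◇p requires p at some successor in {a, h}.
      p holds at a, so ◇p is true at h.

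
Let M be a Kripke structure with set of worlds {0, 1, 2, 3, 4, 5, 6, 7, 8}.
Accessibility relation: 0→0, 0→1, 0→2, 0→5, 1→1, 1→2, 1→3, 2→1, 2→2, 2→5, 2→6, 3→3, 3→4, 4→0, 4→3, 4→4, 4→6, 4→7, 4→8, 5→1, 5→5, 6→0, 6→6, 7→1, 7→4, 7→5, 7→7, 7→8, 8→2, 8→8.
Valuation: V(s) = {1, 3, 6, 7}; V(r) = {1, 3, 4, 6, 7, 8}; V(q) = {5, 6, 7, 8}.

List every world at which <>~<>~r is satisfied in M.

1, 3, 4

Let φ = <>~<>~r. Evaluate φ at each world:
  0 (successors {0, 1, 2, 5}): φ is false.
  1 (successors {1, 2, 3}): φ is true.
  2 (successors {1, 2, 5, 6}): φ is false.
  3 (successors {3, 4}): φ is true.
  4 (successors {0, 3, 4, 6, 7, 8}): φ is true.
  5 (successors {1, 5}): φ is false.
  6 (successors {0, 6}): φ is false.
  7 (successors {1, 4, 5, 7, 8}): φ is false.
  8 (successors {2, 8}): φ is false.
For instance, at 5:
  At 5: <>~<>~r requires ~<>~r at some successor in {1, 5}.
    At 1: ~<>~r is false.
    At 5: ~<>~r is false.
  So <>~<>~r is false at 5.
Satisfying worlds: {1, 3, 4}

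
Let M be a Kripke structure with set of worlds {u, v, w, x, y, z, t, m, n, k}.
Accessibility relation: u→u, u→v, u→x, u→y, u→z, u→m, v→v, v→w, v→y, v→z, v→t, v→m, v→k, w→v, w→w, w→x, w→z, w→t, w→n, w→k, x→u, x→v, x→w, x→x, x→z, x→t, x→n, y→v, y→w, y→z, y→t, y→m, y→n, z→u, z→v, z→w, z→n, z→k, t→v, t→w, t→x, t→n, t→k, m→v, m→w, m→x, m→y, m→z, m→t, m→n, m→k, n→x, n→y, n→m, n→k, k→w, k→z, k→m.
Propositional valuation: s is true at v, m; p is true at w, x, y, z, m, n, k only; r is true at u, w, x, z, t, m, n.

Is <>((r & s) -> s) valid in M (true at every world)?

Yes

Let φ = <>((r & s) -> s). Evaluate φ at each world:
  u (successors {u, v, x, y, z, m}): φ is true.
  v (successors {v, w, y, z, t, m, k}): φ is true.
  w (successors {v, w, x, z, t, n, k}): φ is true.
  x (successors {u, v, w, x, z, t, n}): φ is true.
  y (successors {v, w, z, t, m, n}): φ is true.
  z (successors {u, v, w, n, k}): φ is true.
  t (successors {v, w, x, n, k}): φ is true.
  m (successors {v, w, x, y, z, t, n, k}): φ is true.
  n (successors {x, y, m, k}): φ is true.
  k (successors {w, z, m}): φ is true.
For instance, at t:
  At t: <>((r & s) -> s) requires (r & s) -> s at some successor in {v, w, x, n, k}.
    (r & s) -> s holds at v, so <>((r & s) -> s) is true at t.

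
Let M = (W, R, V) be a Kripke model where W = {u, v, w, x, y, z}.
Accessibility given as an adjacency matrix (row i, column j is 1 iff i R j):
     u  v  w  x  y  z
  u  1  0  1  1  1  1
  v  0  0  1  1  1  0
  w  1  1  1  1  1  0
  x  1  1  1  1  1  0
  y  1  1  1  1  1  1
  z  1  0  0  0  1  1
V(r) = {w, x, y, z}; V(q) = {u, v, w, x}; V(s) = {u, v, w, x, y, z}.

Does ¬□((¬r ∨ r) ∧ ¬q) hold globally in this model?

Yes

Let φ = ¬□((¬r ∨ r) ∧ ¬q). Evaluate φ at each world:
  u (successors {u, w, x, y, z}): φ is true.
  v (successors {w, x, y}): φ is true.
  w (successors {u, v, w, x, y}): φ is true.
  x (successors {u, v, w, x, y}): φ is true.
  y (successors {u, v, w, x, y, z}): φ is true.
  z (successors {u, y, z}): φ is true.
For instance, at u:
  At u: □((¬r ∨ r) ∧ ¬q) is false, so ¬□((¬r ∨ r) ∧ ¬q) is true.
    At u: □((¬r ∨ r) ∧ ¬q) requires (¬r ∨ r) ∧ ¬q at every successor {u, w, x, y, z}.
      (¬r ∨ r) ∧ ¬q fails at u, so □((¬r ∨ r) ∧ ¬q) is false at u.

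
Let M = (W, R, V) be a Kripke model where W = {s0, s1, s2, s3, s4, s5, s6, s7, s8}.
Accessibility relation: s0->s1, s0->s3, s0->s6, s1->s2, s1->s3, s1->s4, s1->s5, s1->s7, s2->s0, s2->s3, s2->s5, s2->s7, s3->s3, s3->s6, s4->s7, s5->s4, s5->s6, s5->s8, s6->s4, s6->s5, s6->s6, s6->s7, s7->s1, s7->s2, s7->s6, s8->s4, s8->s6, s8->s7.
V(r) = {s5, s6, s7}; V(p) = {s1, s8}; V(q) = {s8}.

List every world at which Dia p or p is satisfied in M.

s0, s1, s5, s7, s8

Recall that Dia ψ holds at a world iff ψ holds at some accessible world.
Let φ = Dia p or p. Evaluate φ at each world:
  s0 (successors {s1, s3, s6}): φ is true.
  s1 (successors {s2, s3, s4, s5, s7}): φ is true.
  s2 (successors {s0, s3, s5, s7}): φ is false.
  s3 (successors {s3, s6}): φ is false.
  s4 (successors {s7}): φ is false.
  s5 (successors {s4, s6, s8}): φ is true.
  s6 (successors {s4, s5, s6, s7}): φ is false.
  s7 (successors {s1, s2, s6}): φ is true.
  s8 (successors {s4, s6, s7}): φ is true.
For instance, at s2:
  At s2: Dia p is false, p is false, so Dia p or p is false.
    At s2: Dia p requires p at some successor in {s0, s3, s5, s7}.
      At s0: p is false.
      At s3: p is false.
      At s5: p is false.
      At s7: p is false.
    So Dia p is false at s2.
Satisfying worlds: {s0, s1, s5, s7, s8}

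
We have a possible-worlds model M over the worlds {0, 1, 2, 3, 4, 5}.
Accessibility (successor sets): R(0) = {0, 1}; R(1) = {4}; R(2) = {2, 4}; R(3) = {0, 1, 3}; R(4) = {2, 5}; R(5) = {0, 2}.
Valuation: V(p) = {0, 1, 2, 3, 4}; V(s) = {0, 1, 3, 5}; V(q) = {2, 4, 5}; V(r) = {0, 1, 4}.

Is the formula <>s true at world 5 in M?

At 5: <>s requires s at some successor in {0, 2}.
  s holds at 0, so <>s is true at 5.

Yes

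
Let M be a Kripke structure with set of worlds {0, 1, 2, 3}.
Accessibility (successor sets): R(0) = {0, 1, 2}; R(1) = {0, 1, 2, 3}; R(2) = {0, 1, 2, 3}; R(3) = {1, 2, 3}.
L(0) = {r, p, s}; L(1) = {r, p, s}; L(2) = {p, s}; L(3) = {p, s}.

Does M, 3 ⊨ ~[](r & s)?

Yes

At 3: [](r & s) is false, so ~[](r & s) is true.
  At 3: [](r & s) requires r & s at every successor {1, 2, 3}.
    r & s fails at 2, so [](r & s) is false at 3.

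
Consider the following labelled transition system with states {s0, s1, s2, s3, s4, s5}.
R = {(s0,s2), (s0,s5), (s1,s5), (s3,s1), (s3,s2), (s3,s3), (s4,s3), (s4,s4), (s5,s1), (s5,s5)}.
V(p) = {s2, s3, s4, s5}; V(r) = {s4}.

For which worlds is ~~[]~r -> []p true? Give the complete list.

s0, s1, s2, s4

Let φ = ~~[]~r -> []p. Evaluate φ at each world:
  s0 (successors {s2, s5}): φ is true.
  s1 (successors {s5}): φ is true.
  s2 (successors ∅): φ is true.
  s3 (successors {s1, s2, s3}): φ is false.
  s4 (successors {s3, s4}): φ is true.
  s5 (successors {s1, s5}): φ is false.
For instance, at s4:
  At s4: ~~[]~r is false, []p is true, so ~~[]~r -> []p is true.
    At s4: ~[]~r is true, so ~~[]~r is false.
      At s4: []~r is false, so ~[]~r is true.
    At s4: []p requires p at every successor {s3, s4}.
      At s3: p is true.
      At s4: p is true.
    So []p is true at s4.
Satisfying worlds: {s0, s1, s2, s4}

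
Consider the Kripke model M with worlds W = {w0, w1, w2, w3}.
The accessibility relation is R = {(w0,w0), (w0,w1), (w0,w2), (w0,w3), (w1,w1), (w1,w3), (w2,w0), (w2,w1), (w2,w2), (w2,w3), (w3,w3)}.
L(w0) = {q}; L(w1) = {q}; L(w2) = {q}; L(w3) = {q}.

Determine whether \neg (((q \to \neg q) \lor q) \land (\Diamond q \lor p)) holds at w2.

No

At w2: ((q \to \neg q) \lor q) \land (\Diamond q \lor p) is true, so \neg (((q \to \neg q) \lor q) \land (\Diamond q \lor p)) is false.
  At w2: (q \to \neg q) \lor q is true, \Diamond q \lor p is true, so ((q \to \neg q) \lor q) \land (\Diamond q \lor p) is true.
    At w2: \Diamond q is true, p is false, so \Diamond q \lor p is true.
      At w2: \Diamond q requires q at some successor in {w0, w1, w2, w3}.
        q holds at w0, so \Diamond q is true at w2.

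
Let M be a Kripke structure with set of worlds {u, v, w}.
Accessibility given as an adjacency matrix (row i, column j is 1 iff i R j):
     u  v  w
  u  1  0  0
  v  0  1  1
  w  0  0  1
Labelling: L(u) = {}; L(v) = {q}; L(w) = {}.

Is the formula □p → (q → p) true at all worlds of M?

Recall that □ψ holds at a world iff ψ holds at every accessible world, and ◇ψ holds iff ψ holds at some accessible world.
Let φ = □p → (q → p). Evaluate φ at each world:
  u (successors {u}): φ is true.
  v (successors {v, w}): φ is true.
  w (successors {w}): φ is true.
For instance, at v:
  At v: □p is false, q → p is false, so □p → (q → p) is true.
    At v: □p requires p at every successor {v, w}.
      p fails at v, so □p is false at v.

Yes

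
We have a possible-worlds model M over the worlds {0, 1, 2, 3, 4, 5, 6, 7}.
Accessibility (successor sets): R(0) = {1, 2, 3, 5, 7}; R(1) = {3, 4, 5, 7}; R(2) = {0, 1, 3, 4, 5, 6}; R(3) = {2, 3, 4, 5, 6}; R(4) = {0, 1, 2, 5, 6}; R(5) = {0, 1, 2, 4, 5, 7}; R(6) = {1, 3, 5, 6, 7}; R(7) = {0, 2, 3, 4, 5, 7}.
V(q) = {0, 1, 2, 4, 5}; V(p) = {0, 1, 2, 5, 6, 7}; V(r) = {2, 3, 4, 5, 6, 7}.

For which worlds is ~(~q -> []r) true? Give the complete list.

Recall that []ψ holds at a world iff ψ holds at every accessible world, and <>ψ holds iff ψ holds at some accessible world.
Let φ = ~(~q -> []r). Evaluate φ at each world:
  0 (successors {1, 2, 3, 5, 7}): φ is false.
  1 (successors {3, 4, 5, 7}): φ is false.
  2 (successors {0, 1, 3, 4, 5, 6}): φ is false.
  3 (successors {2, 3, 4, 5, 6}): φ is false.
  4 (successors {0, 1, 2, 5, 6}): φ is false.
  5 (successors {0, 1, 2, 4, 5, 7}): φ is false.
  6 (successors {1, 3, 5, 6, 7}): φ is true.
  7 (successors {0, 2, 3, 4, 5, 7}): φ is true.
For instance, at 0:
  At 0: ~q -> []r is true, so ~(~q -> []r) is false.
    At 0: ~q is false, []r is false, so ~q -> []r is true.
      At 0: []r requires r at every successor {1, 2, 3, 5, 7}.
        r fails at 1, so []r is false at 0.
Satisfying worlds: {6, 7}

6, 7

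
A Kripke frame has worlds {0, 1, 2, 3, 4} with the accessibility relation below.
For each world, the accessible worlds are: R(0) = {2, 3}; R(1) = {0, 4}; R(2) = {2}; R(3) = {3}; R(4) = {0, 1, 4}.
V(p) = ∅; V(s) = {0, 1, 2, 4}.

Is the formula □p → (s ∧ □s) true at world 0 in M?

At 0: □p is false, s ∧ □s is false, so □p → (s ∧ □s) is true.
  At 0: □p requires p at every successor {2, 3}.
    p fails at 2, so □p is false at 0.
  At 0: s is true, □s is false, so s ∧ □s is false.
    At 0: □s requires s at every successor {2, 3}.
      s fails at 3, so □s is false at 0.

Yes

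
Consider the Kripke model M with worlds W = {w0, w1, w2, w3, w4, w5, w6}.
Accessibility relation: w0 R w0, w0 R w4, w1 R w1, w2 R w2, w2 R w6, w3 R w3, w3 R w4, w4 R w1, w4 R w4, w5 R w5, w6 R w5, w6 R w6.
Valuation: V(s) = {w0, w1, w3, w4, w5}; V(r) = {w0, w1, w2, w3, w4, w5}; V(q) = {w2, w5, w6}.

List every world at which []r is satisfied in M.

w0, w1, w3, w4, w5

Let φ = []r. Evaluate φ at each world:
  w0 (successors {w0, w4}): φ is true.
  w1 (successors {w1}): φ is true.
  w2 (successors {w2, w6}): φ is false.
  w3 (successors {w3, w4}): φ is true.
  w4 (successors {w1, w4}): φ is true.
  w5 (successors {w5}): φ is true.
  w6 (successors {w5, w6}): φ is false.
For instance, at w5:
  At w5: []r requires r at every successor {w5}.
    At w5: r is true.
  So []r is true at w5.
Satisfying worlds: {w0, w1, w3, w4, w5}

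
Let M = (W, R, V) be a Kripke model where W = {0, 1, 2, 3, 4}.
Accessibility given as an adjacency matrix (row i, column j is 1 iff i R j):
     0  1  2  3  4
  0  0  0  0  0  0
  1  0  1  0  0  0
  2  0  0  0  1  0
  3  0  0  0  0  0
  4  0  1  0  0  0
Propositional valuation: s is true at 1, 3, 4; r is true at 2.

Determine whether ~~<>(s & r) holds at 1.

No

At 1: ~<>(s & r) is true, so ~~<>(s & r) is false.
  At 1: <>(s & r) is false, so ~<>(s & r) is true.
    At 1: <>(s & r) requires s & r at some successor in {1}.
      At 1: s & r is false.
    So <>(s & r) is false at 1.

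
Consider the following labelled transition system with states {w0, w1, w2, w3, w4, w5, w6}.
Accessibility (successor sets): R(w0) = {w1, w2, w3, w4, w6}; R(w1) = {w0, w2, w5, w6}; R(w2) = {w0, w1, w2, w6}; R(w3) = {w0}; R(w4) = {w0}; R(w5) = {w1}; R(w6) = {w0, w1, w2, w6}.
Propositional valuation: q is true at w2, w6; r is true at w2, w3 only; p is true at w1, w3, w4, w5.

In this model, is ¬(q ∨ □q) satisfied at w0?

Yes

Recall that □ψ holds at a world iff ψ holds at every accessible world, and ◇ψ holds iff ψ holds at some accessible world.
At w0: q ∨ □q is false, so ¬(q ∨ □q) is true.
  At w0: q is false, □q is false, so q ∨ □q is false.
    At w0: □q requires q at every successor {w1, w2, w3, w4, w6}.
      q fails at w1, so □q is false at w0.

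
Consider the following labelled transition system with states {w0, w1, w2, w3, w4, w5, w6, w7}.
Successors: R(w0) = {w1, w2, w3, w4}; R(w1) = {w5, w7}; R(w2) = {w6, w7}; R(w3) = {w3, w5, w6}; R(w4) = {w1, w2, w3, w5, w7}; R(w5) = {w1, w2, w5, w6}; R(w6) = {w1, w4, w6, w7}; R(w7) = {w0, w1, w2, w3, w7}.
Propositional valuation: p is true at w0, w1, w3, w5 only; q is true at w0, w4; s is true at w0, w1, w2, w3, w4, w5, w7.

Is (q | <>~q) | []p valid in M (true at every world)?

Yes

Let φ = (q | <>~q) | []p. Evaluate φ at each world:
  w0 (successors {w1, w2, w3, w4}): φ is true.
  w1 (successors {w5, w7}): φ is true.
  w2 (successors {w6, w7}): φ is true.
  w3 (successors {w3, w5, w6}): φ is true.
  w4 (successors {w1, w2, w3, w5, w7}): φ is true.
  w5 (successors {w1, w2, w5, w6}): φ is true.
  w6 (successors {w1, w4, w6, w7}): φ is true.
  w7 (successors {w0, w1, w2, w3, w7}): φ is true.
For instance, at w4:
  At w4: q | <>~q is true, []p is false, so (q | <>~q) | []p is true.
    At w4: q is true, <>~q is true, so q | <>~q is true.
      At w4: <>~q requires ~q at some successor in {w1, w2, w3, w5, w7}.
        ~q holds at w1, so <>~q is true at w4.
    At w4: []p requires p at every successor {w1, w2, w3, w5, w7}.
      p fails at w2, so []p is false at w4.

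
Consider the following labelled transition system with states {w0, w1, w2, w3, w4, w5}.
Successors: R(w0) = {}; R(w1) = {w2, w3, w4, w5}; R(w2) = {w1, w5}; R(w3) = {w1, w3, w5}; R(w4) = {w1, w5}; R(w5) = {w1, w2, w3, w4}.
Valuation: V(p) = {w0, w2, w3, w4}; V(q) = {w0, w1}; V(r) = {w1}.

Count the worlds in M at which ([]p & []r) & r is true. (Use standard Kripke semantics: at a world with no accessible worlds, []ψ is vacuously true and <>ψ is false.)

Let φ = ([]p & []r) & r. Evaluate φ at each world:
  w0 (successors ∅): φ is false.
  w1 (successors {w2, w3, w4, w5}): φ is false.
  w2 (successors {w1, w5}): φ is false.
  w3 (successors {w1, w3, w5}): φ is false.
  w4 (successors {w1, w5}): φ is false.
  w5 (successors {w1, w2, w3, w4}): φ is false.
For instance, at w5:
  At w5: []p & []r is false, r is false, so ([]p & []r) & r is false.
    At w5: []p is false, []r is false, so []p & []r is false.
      At w5: []p requires p at every successor {w1, w2, w3, w4}.
        p fails at w1, so []p is false at w5.
      At w5: []r requires r at every successor {w1, w2, w3, w4}.
        r fails at w2, so []r is false at w5.
Satisfying worlds: none.

0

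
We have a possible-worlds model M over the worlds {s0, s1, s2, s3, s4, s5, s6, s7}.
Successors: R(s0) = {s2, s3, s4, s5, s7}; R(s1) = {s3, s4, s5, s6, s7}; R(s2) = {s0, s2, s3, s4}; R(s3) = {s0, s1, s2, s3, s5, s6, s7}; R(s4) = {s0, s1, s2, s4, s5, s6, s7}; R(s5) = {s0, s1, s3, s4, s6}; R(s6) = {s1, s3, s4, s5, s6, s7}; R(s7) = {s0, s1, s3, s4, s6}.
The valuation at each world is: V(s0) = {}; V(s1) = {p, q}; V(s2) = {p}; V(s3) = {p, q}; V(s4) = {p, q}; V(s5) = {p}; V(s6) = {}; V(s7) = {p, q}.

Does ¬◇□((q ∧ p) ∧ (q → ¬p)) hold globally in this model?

Yes

Recall that □ψ holds at a world iff ψ holds at every accessible world, and ◇ψ holds iff ψ holds at some accessible world.
Let φ = ¬◇□((q ∧ p) ∧ (q → ¬p)). Evaluate φ at each world:
  s0 (successors {s2, s3, s4, s5, s7}): φ is true.
  s1 (successors {s3, s4, s5, s6, s7}): φ is true.
  s2 (successors {s0, s2, s3, s4}): φ is true.
  s3 (successors {s0, s1, s2, s3, s5, s6, s7}): φ is true.
  s4 (successors {s0, s1, s2, s4, s5, s6, s7}): φ is true.
  s5 (successors {s0, s1, s3, s4, s6}): φ is true.
  s6 (successors {s1, s3, s4, s5, s6, s7}): φ is true.
  s7 (successors {s0, s1, s3, s4, s6}): φ is true.
For instance, at s3:
  At s3: ◇□((q ∧ p) ∧ (q → ¬p)) is false, so ¬◇□((q ∧ p) ∧ (q → ¬p)) is true.
    At s3: ◇□((q ∧ p) ∧ (q → ¬p)) requires □((q ∧ p) ∧ (q → ¬p)) at some successor in {s0, s1, s2, s3, s5, s6, s7}.
      At s0: □((q ∧ p) ∧ (q → ¬p)) is false.
      At s1: □((q ∧ p) ∧ (q → ¬p)) is false.
      At s2: □((q ∧ p) ∧ (q → ¬p)) is false.
      At s3: □((q ∧ p) ∧ (q → ¬p)) is false.
      At s5: □((q ∧ p) ∧ (q → ¬p)) is false.
      At s6: □((q ∧ p) ∧ (q → ¬p)) is false.
      At s7: □((q ∧ p) ∧ (q → ¬p)) is false.
    So ◇□((q ∧ p) ∧ (q → ¬p)) is false at s3.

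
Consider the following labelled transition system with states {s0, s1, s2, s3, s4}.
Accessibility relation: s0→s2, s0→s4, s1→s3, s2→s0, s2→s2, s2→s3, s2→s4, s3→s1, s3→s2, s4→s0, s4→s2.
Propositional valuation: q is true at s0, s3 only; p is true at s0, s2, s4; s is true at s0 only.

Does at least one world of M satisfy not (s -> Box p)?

No

Let φ = not (s -> Box p). Evaluate φ at each world:
  s0 (successors {s2, s4}): φ is false.
  s1 (successors {s3}): φ is false.
  s2 (successors {s0, s2, s3, s4}): φ is false.
  s3 (successors {s1, s2}): φ is false.
  s4 (successors {s0, s2}): φ is false.
For instance, at s4:
  At s4: s -> Box p is true, so not (s -> Box p) is false.
    At s4: s is false, Box p is true, so s -> Box p is true.
      At s4: Box p requires p at every successor {s0, s2}.
        At s0: p is true.
        At s2: p is true.
      So Box p is true at s4.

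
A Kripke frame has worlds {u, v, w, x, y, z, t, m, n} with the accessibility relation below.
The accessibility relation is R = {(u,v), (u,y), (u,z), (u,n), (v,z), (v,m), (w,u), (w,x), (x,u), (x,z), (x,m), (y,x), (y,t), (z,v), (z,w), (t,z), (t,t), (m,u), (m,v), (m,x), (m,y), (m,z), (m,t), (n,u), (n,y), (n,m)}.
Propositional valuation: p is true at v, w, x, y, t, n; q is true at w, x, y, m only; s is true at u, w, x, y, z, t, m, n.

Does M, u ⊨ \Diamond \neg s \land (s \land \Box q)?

At u: \Diamond \neg s is true, s \land \Box q is false, so \Diamond \neg s \land (s \land \Box q) is false.
  At u: \Diamond \neg s requires \neg s at some successor in {v, y, z, n}.
    \neg s holds at v, so \Diamond \neg s is true at u.
  At u: s is true, \Box q is false, so s \land \Box q is false.
    At u: \Box q requires q at every successor {v, y, z, n}.
      q fails at v, so \Box q is false at u.

No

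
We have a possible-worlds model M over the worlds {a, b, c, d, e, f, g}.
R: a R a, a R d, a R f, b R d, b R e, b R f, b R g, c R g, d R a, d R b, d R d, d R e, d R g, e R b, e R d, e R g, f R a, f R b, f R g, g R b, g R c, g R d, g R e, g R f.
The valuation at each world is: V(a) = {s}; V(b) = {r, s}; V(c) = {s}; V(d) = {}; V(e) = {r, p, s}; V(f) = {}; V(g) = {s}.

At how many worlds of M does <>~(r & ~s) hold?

7

Let φ = <>~(r & ~s). Evaluate φ at each world:
  a (successors {a, d, f}): φ is true.
  b (successors {d, e, f, g}): φ is true.
  c (successors {g}): φ is true.
  d (successors {a, b, d, e, g}): φ is true.
  e (successors {b, d, g}): φ is true.
  f (successors {a, b, g}): φ is true.
  g (successors {b, c, d, e, f}): φ is true.
For instance, at f:
  At f: <>~(r & ~s) requires ~(r & ~s) at some successor in {a, b, g}.
    ~(r & ~s) holds at a, so <>~(r & ~s) is true at f.
Satisfying worlds: {a, b, c, d, e, f, g}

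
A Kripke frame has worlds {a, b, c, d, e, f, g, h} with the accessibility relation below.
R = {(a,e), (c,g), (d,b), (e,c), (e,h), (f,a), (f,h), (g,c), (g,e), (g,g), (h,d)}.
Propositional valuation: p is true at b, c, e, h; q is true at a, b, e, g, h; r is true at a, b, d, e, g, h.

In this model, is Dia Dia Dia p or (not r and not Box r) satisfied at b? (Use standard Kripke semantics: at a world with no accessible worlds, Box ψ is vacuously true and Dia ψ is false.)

No

Recall that Box ψ holds at a world iff ψ holds at every accessible world, and Dia ψ holds iff ψ holds at some accessible world.
At b: Dia Dia Dia p is false, not r and not Box r is false, so Dia Dia Dia p or (not r and not Box r) is false.
  At b: no accessible worlds, so Dia Dia Dia p is false.
  At b: not r is false, not Box r is false, so not r and not Box r is false.
    At b: Box r is true, so not Box r is false.
      At b: no accessible worlds, so Box r holds vacuously.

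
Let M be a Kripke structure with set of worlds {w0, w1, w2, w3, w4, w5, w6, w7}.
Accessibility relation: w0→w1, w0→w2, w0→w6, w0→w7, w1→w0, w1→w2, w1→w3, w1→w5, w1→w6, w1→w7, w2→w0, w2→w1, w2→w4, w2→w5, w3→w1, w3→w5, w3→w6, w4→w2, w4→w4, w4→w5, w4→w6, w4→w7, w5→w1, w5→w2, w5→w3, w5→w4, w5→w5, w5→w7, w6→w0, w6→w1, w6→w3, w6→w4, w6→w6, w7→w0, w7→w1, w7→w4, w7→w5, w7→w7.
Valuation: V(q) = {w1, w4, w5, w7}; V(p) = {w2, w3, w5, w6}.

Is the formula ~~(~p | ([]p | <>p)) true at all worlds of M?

Let φ = ~~(~p | ([]p | <>p)). Evaluate φ at each world:
  w0 (successors {w1, w2, w6, w7}): φ is true.
  w1 (successors {w0, w2, w3, w5, w6, w7}): φ is true.
  w2 (successors {w0, w1, w4, w5}): φ is true.
  w3 (successors {w1, w5, w6}): φ is true.
  w4 (successors {w2, w4, w5, w6, w7}): φ is true.
  w5 (successors {w1, w2, w3, w4, w5, w7}): φ is true.
  w6 (successors {w0, w1, w3, w4, w6}): φ is true.
  w7 (successors {w0, w1, w4, w5, w7}): φ is true.
For instance, at w6:
  At w6: ~(~p | ([]p | <>p)) is false, so ~~(~p | ([]p | <>p)) is true.
    At w6: ~p | ([]p | <>p) is true, so ~(~p | ([]p | <>p)) is false.
      At w6: ~p is false, []p | <>p is true, so ~p | ([]p | <>p) is true.

Yes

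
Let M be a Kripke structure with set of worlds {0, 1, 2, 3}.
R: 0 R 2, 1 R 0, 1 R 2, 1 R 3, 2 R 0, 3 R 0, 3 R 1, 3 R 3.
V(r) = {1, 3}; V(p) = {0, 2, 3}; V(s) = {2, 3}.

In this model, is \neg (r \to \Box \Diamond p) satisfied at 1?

No

At 1: r \to \Box \Diamond p is true, so \neg (r \to \Box \Diamond p) is false.
  At 1: r is true, \Box \Diamond p is true, so r \to \Box \Diamond p is true.
    At 1: \Box \Diamond p requires \Diamond p at every successor {0, 2, 3}.
      At 0: \Diamond p is true.
      At 2: \Diamond p is true.
      At 3: \Diamond p is true.
    So \Box \Diamond p is true at 1.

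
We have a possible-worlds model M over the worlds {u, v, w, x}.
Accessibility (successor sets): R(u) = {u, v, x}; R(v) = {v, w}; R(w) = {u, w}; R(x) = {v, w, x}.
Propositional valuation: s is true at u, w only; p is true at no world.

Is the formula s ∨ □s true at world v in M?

No

At v: s is false, □s is false, so s ∨ □s is false.
  At v: □s requires s at every successor {v, w}.
    s fails at v, so □s is false at v.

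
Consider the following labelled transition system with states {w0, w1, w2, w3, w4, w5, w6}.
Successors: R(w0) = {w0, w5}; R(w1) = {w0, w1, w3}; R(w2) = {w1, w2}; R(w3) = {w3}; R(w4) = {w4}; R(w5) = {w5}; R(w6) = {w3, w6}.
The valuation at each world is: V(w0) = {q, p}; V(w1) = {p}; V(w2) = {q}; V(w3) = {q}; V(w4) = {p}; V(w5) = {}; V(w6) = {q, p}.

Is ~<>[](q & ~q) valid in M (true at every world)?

Recall that []ψ holds at a world iff ψ holds at every accessible world, and <>ψ holds iff ψ holds at some accessible world.
Let φ = ~<>[](q & ~q). Evaluate φ at each world:
  w0 (successors {w0, w5}): φ is true.
  w1 (successors {w0, w1, w3}): φ is true.
  w2 (successors {w1, w2}): φ is true.
  w3 (successors {w3}): φ is true.
  w4 (successors {w4}): φ is true.
  w5 (successors {w5}): φ is true.
  w6 (successors {w3, w6}): φ is true.
For instance, at w1:
  At w1: <>[](q & ~q) is false, so ~<>[](q & ~q) is true.
    At w1: <>[](q & ~q) requires [](q & ~q) at some successor in {w0, w1, w3}.
      At w0: [](q & ~q) is false.
      At w1: [](q & ~q) is false.
      At w3: [](q & ~q) is false.
    So <>[](q & ~q) is false at w1.

Yes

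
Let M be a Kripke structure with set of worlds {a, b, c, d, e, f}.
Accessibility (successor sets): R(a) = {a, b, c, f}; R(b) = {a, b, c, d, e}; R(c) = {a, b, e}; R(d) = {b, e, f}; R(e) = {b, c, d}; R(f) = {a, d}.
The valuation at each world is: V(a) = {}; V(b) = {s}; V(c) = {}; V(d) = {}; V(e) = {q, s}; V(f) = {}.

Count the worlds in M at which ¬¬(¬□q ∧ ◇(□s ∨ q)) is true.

Let φ = ¬¬(¬□q ∧ ◇(□s ∨ q)). Evaluate φ at each world:
  a (successors {a, b, c, f}): φ is false.
  b (successors {a, b, c, d, e}): φ is true.
  c (successors {a, b, e}): φ is true.
  d (successors {b, e, f}): φ is true.
  e (successors {b, c, d}): φ is false.
  f (successors {a, d}): φ is false.
For instance, at e:
  At e: ¬(¬□q ∧ ◇(□s ∨ q)) is true, so ¬¬(¬□q ∧ ◇(□s ∨ q)) is false.
    At e: ¬□q ∧ ◇(□s ∨ q) is false, so ¬(¬□q ∧ ◇(□s ∨ q)) is true.
      At e: ¬□q is true, ◇(□s ∨ q) is false, so ¬□q ∧ ◇(□s ∨ q) is false.
Satisfying worlds: {b, c, d}

3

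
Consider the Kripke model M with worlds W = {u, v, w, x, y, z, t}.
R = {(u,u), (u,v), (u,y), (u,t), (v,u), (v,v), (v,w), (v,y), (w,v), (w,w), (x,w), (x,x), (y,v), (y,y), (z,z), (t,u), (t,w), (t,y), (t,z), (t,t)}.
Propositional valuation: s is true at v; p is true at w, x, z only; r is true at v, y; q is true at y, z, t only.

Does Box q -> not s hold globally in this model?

Yes

Let φ = Box q -> not s. Evaluate φ at each world:
  u (successors {u, v, y, t}): φ is true.
  v (successors {u, v, w, y}): φ is true.
  w (successors {v, w}): φ is true.
  x (successors {w, x}): φ is true.
  y (successors {v, y}): φ is true.
  z (successors {z}): φ is true.
  t (successors {u, w, y, z, t}): φ is true.
For instance, at z:
  At z: Box q is true, not s is true, so Box q -> not s is true.
    At z: Box q requires q at every successor {z}.
      At z: q is true.
    So Box q is true at z.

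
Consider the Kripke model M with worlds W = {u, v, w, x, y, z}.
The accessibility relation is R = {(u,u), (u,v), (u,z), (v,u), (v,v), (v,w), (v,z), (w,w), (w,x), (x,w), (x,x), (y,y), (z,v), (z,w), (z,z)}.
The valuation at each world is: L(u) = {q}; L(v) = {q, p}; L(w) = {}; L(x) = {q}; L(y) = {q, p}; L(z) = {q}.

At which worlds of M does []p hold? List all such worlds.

y

Let φ = []p. Evaluate φ at each world:
  u (successors {u, v, z}): φ is false.
  v (successors {u, v, w, z}): φ is false.
  w (successors {w, x}): φ is false.
  x (successors {w, x}): φ is false.
  y (successors {y}): φ is true.
  z (successors {v, w, z}): φ is false.
For instance, at z:
  At z: []p requires p at every successor {v, w, z}.
    p fails at w, so []p is false at z.
Satisfying worlds: {y}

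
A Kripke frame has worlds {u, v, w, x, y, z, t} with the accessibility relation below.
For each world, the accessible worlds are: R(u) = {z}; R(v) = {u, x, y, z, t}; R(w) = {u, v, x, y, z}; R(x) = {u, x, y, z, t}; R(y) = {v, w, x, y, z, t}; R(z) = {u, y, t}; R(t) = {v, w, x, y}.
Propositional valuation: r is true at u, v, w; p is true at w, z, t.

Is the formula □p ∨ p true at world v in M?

No

At v: □p is false, p is false, so □p ∨ p is false.
  At v: □p requires p at every successor {u, x, y, z, t}.
    p fails at u, so □p is false at v.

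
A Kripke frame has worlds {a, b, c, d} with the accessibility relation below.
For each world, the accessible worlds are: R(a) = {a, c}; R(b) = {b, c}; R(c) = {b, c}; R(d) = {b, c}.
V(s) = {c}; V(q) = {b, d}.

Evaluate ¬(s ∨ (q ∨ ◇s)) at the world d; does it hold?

No

At d: s ∨ (q ∨ ◇s) is true, so ¬(s ∨ (q ∨ ◇s)) is false.
  At d: s is false, q ∨ ◇s is true, so s ∨ (q ∨ ◇s) is true.
    At d: q is true, ◇s is true, so q ∨ ◇s is true.
      At d: ◇s requires s at some successor in {b, c}.
        s holds at c, so ◇s is true at d.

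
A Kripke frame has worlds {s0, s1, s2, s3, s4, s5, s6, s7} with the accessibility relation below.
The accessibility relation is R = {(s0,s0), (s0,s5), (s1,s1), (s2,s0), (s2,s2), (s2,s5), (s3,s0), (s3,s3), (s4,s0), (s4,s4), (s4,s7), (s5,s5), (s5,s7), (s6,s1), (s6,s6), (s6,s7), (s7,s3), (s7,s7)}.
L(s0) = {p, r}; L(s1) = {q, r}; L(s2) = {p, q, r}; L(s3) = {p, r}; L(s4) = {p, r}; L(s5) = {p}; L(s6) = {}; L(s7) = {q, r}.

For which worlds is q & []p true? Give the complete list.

Let φ = q & []p. Evaluate φ at each world:
  s0 (successors {s0, s5}): φ is false.
  s1 (successors {s1}): φ is false.
  s2 (successors {s0, s2, s5}): φ is true.
  s3 (successors {s0, s3}): φ is false.
  s4 (successors {s0, s4, s7}): φ is false.
  s5 (successors {s5, s7}): φ is false.
  s6 (successors {s1, s6, s7}): φ is false.
  s7 (successors {s3, s7}): φ is false.
For instance, at s0:
  At s0: q is false, []p is true, so q & []p is false.
    At s0: []p requires p at every successor {s0, s5}.
      At s0: p is true.
      At s5: p is true.
    So []p is true at s0.
Satisfying worlds: {s2}

s2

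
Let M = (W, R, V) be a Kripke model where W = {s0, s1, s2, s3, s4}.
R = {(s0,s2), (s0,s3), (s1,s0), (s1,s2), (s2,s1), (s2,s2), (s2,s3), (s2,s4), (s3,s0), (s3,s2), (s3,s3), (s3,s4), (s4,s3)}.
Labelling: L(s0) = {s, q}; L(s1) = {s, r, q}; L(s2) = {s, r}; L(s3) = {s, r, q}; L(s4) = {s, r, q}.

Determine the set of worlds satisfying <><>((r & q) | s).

s0, s1, s2, s3, s4

Let φ = <><>((r & q) | s). Evaluate φ at each world:
  s0 (successors {s2, s3}): φ is true.
  s1 (successors {s0, s2}): φ is true.
  s2 (successors {s1, s2, s3, s4}): φ is true.
  s3 (successors {s0, s2, s3, s4}): φ is true.
  s4 (successors {s3}): φ is true.
For instance, at s1:
  At s1: <><>((r & q) | s) requires <>((r & q) | s) at some successor in {s0, s2}.
    <>((r & q) | s) holds at s0, so <><>((r & q) | s) is true at s1.
      At s0: <>((r & q) | s) requires (r & q) | s at some successor in {s2, s3}.
        (r & q) | s holds at s2, so <>((r & q) | s) is true at s0.
Satisfying worlds: {s0, s1, s2, s3, s4}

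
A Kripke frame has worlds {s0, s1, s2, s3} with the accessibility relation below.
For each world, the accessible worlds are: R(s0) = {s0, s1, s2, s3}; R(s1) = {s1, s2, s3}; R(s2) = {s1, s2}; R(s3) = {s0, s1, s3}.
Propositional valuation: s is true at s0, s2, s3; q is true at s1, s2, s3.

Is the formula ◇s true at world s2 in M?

At s2: ◇s requires s at some successor in {s1, s2}.
  s holds at s2, so ◇s is true at s2.

Yes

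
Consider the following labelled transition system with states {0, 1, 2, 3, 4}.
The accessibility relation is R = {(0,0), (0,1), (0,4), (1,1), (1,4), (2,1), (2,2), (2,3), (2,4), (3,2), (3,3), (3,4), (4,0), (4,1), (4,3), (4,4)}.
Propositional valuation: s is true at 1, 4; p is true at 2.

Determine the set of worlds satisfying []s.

Recall that []ψ holds at a world iff ψ holds at every accessible world, and <>ψ holds iff ψ holds at some accessible world.
Let φ = []s. Evaluate φ at each world:
  0 (successors {0, 1, 4}): φ is false.
  1 (successors {1, 4}): φ is true.
  2 (successors {1, 2, 3, 4}): φ is false.
  3 (successors {2, 3, 4}): φ is false.
  4 (successors {0, 1, 3, 4}): φ is false.
For instance, at 3:
  At 3: []s requires s at every successor {2, 3, 4}.
    s fails at 2, so []s is false at 3.
Satisfying worlds: {1}

1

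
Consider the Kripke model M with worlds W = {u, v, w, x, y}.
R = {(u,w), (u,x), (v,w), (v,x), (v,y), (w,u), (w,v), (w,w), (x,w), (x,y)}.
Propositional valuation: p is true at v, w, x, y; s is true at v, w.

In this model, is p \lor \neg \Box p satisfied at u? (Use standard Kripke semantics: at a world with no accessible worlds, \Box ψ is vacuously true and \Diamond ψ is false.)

At u: p is false, \neg \Box p is false, so p \lor \neg \Box p is false.
  At u: \Box p is true, so \neg \Box p is false.
    At u: \Box p requires p at every successor {w, x}.
      At w: p is true.
      At x: p is true.
    So \Box p is true at u.

No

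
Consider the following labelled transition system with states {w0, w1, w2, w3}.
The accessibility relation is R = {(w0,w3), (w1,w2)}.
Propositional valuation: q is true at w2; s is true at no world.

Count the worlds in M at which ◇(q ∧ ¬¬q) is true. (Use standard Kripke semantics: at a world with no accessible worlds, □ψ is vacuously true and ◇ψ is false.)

1

Let φ = ◇(q ∧ ¬¬q). Evaluate φ at each world:
  w0 (successors {w3}): φ is false.
  w1 (successors {w2}): φ is true.
  w2 (successors ∅): φ is false.
  w3 (successors ∅): φ is false.
For instance, at w0:
  At w0: ◇(q ∧ ¬¬q) requires q ∧ ¬¬q at some successor in {w3}.
    At w3: q ∧ ¬¬q is false.
  So ◇(q ∧ ¬¬q) is false at w0.
Satisfying worlds: {w1}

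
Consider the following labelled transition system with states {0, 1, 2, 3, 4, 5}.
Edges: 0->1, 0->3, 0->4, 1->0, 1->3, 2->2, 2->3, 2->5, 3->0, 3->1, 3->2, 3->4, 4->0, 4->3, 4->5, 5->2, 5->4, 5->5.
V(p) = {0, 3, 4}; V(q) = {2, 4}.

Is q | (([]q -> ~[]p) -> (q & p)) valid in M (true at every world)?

Recall that []ψ holds at a world iff ψ holds at every accessible world, and <>ψ holds iff ψ holds at some accessible world.
Let φ = q | (([]q -> ~[]p) -> (q & p)). Evaluate φ at each world:
  0 (successors {1, 3, 4}): φ is false.
  1 (successors {0, 3}): φ is false.
  2 (successors {2, 3, 5}): φ is true.
  3 (successors {0, 1, 2, 4}): φ is false.
  4 (successors {0, 3, 5}): φ is true.
  5 (successors {2, 4, 5}): φ is false.
Detail at 0 (counterexample):
  At 0: q is false, ([]q -> ~[]p) -> (q & p) is false, so q | (([]q -> ~[]p) -> (q & p)) is false.
    At 0: []q -> ~[]p is true, q & p is false, so ([]q -> ~[]p) -> (q & p) is false.
      At 0: []q is false, ~[]p is true, so []q -> ~[]p is true.

No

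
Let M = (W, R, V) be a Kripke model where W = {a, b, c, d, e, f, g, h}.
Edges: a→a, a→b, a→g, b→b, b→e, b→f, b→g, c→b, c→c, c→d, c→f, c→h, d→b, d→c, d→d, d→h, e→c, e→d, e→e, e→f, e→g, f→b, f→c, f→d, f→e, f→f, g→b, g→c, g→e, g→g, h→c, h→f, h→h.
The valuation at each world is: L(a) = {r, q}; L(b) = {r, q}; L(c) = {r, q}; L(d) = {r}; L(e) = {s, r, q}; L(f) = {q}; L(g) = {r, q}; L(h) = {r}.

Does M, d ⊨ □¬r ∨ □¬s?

At d: □¬r is false, □¬s is true, so □¬r ∨ □¬s is true.
  At d: □¬r requires ¬r at every successor {b, c, d, h}.
    ¬r fails at b, so □¬r is false at d.
  At d: □¬s requires ¬s at every successor {b, c, d, h}.
    At b: ¬s is true.
    At c: ¬s is true.
    At d: ¬s is true.
    At h: ¬s is true.
  So □¬s is true at d.

Yes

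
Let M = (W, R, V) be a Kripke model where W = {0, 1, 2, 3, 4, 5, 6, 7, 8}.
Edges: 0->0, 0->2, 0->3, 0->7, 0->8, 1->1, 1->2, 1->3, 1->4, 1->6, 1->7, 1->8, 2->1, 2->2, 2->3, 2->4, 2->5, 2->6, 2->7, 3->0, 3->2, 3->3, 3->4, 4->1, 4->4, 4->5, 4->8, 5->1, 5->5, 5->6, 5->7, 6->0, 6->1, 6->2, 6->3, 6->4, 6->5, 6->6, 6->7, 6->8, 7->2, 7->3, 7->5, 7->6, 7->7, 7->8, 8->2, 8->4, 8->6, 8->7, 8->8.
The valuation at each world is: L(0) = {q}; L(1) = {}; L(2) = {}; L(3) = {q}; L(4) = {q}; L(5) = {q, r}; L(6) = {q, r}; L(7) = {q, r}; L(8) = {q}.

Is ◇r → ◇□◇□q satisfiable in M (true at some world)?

Yes

Recall that □ψ holds at a world iff ψ holds at every accessible world, and ◇ψ holds iff ψ holds at some accessible world.
Let φ = ◇r → ◇□◇□q. Evaluate φ at each world:
  0 (successors {0, 2, 3, 7, 8}): φ is false.
  1 (successors {1, 2, 3, 4, 6, 7, 8}): φ is false.
  2 (successors {1, 2, 3, 4, 5, 6, 7}): φ is false.
  3 (successors {0, 2, 3, 4}): φ is true.
  4 (successors {1, 4, 5, 8}): φ is false.
  5 (successors {1, 5, 6, 7}): φ is false.
  6 (successors {0, 1, 2, 3, 4, 5, 6, 7, 8}): φ is false.
  7 (successors {2, 3, 5, 6, 7, 8}): φ is false.
  8 (successors {2, 4, 6, 7, 8}): φ is false.
Detail at 3 (witness):
  At 3: ◇r is false, ◇□◇□q is false, so ◇r → ◇□◇□q is true.
    At 3: ◇r requires r at some successor in {0, 2, 3, 4}.
      At 0: r is false.
      At 2: r is false.
      At 3: r is false.
      At 4: r is false.
    So ◇r is false at 3.
    At 3: ◇□◇□q requires □◇□q at some successor in {0, 2, 3, 4}.
      At 0: □◇□q is false.
      At 2: □◇□q is false.
      At 3: □◇□q is false.
      At 4: □◇□q is false.
    So ◇□◇□q is false at 3.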